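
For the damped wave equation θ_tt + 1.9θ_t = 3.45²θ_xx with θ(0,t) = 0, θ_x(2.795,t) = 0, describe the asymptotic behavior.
θ → 0. Damping (γ=1.9) dissipates energy; oscillations decay exponentially.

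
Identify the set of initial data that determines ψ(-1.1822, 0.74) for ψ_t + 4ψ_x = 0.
A single point: x = -4.1422. The characteristic through (-1.1822, 0.74) is x - 4t = const, so x = -1.1822 - 4·0.74 = -4.1422.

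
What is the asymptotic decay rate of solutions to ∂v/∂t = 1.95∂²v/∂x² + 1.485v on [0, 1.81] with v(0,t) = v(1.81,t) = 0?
Eigenvalues: λₙ = 1.95n²π²/1.81² - 1.485.
First three modes:
  n=1: λ₁ = 1.95π²/1.81² - 1.485 ≈ 4.39
  n=2: λ₂ = 7.8π²/1.81² - 1.485 ≈ 22.013
  n=3: λ₃ = 17.55π²/1.81² - 1.485 ≈ 51.386
Since 1.95π²/1.81² ≈ 5.875 > 1.485, all λₙ > 0.
The n=1 mode decays slowest → dominates as t → ∞.
Asymptotic: v ~ c₁ sin(πx/1.81) e^{-λ₁t} with decay rate λ₁ ≈ 4.39.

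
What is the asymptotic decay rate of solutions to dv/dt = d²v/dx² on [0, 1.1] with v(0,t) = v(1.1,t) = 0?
Eigenvalues: λₙ = n²π²/1.1².
First three modes:
  n=1: λ₁ = π²/1.1² ≈ 8.157
  n=2: λ₂ = 4π²/1.1² ≈ 32.627 (4× faster decay)
  n=3: λ₃ = 9π²/1.1² ≈ 73.41 (9× faster decay)
As t → ∞, higher modes decay exponentially faster. The n=1 mode dominates: v ~ c₁ sin(πx/1.1) e^{-λ₁t}.
Decay rate: λ₁ = π²/1.1² ≈ 8.157.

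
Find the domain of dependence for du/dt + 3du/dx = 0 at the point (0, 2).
A single point: x = -6. The characteristic through (0, 2) is x - 3t = const, so x = 0 - 3·2 = -6.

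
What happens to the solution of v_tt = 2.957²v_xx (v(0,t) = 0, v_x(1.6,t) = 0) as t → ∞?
v oscillates (no decay). Energy is conserved; the solution oscillates indefinitely as standing waves.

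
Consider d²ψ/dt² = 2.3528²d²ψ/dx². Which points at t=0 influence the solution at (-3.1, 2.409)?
Domain of dependence: [-8.7678952, 2.5678952]. Signals travel at speed 2.3528, so data within |x - -3.1| ≤ 2.3528·2.409 = 5.6678952 can reach the point.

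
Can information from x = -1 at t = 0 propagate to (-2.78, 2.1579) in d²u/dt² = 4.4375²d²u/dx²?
Yes. The domain of dependence is [-12.35568125, 6.79568125], and -1 ∈ [-12.35568125, 6.79568125].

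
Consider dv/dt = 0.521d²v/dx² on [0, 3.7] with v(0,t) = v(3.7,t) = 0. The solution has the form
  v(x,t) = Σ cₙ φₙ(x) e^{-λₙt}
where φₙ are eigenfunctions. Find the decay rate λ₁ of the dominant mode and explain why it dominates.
Eigenvalues: λₙ = 0.521n²π²/3.7².
First three modes:
  n=1: λ₁ = 0.521π²/3.7² ≈ 0.376
  n=2: λ₂ = 2.084π²/3.7² ≈ 1.502 (4× faster decay)
  n=3: λ₃ = 4.689π²/3.7² ≈ 3.38 (9× faster decay)
As t → ∞, higher modes decay exponentially faster. The n=1 mode dominates: v ~ c₁ sin(πx/3.7) e^{-λ₁t}.
Decay rate: λ₁ = 0.521π²/3.7² ≈ 0.376.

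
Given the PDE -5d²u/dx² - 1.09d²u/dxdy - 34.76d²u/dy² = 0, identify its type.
The second-order coefficients are A = -5, B = -1.09, C = -34.76. Since B² - 4AC = -694.0119 < 0, this is an elliptic PDE.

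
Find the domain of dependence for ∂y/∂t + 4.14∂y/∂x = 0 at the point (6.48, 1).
A single point: x = 2.34. The characteristic through (6.48, 1) is x - 4.14t = const, so x = 6.48 - 4.14·1 = 2.34.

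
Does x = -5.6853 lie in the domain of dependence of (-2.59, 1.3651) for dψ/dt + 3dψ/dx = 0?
No. Only data at x = -6.6853 affects (-2.59, 1.3651). Advection has one-way propagation along characteristics.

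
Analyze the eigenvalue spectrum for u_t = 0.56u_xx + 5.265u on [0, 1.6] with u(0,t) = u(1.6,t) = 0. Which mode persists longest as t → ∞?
Eigenvalues: λₙ = 0.56n²π²/1.6² - 5.265.
First three modes:
  n=1: λ₁ = 0.56π²/1.6² - 5.265 ≈ -3.106
  n=2: λ₂ = 2.24π²/1.6² - 5.265 ≈ 3.371
  n=3: λ₃ = 5.04π²/1.6² - 5.265 ≈ 14.166
Since 0.56π²/1.6² ≈ 2.159 < 5.265, λ₁ < 0.
The n=1 mode grows fastest (−λₙ is largest for n=1) → dominates.
Asymptotic: u ~ c₁ sin(πx/1.6) e^{3.106t} (exponential growth at rate −λ₁ ≈ 3.106).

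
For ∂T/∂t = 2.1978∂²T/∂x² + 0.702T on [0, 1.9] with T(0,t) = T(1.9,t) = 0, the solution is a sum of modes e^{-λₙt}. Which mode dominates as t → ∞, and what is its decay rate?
Eigenvalues: λₙ = 2.1978n²π²/1.9² - 0.702.
First three modes:
  n=1: λ₁ = 2.1978π²/1.9² - 0.702 ≈ 5.307
  n=2: λ₂ = 8.7912π²/1.9² - 0.702 ≈ 23.333
  n=3: λ₃ = 19.7802π²/1.9² - 0.702 ≈ 53.376
Since 2.1978π²/1.9² ≈ 6.009 > 0.702, all λₙ > 0.
The n=1 mode decays slowest → dominates as t → ∞.
Asymptotic: T ~ c₁ sin(πx/1.9) e^{-λ₁t} with decay rate λ₁ ≈ 5.307.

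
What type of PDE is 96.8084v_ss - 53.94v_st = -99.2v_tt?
Rewriting in standard form: 96.8084v_ss - 53.94v_st + 99.2v_tt = 0. With A = 96.8084, B = -53.94, C = 99.2, the discriminant is -35504.04952. This is an elliptic PDE.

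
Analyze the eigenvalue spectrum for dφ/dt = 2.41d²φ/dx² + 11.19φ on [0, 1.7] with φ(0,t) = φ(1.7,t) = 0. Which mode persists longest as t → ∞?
Eigenvalues: λₙ = 2.41n²π²/1.7² - 11.19.
First three modes:
  n=1: λ₁ = 2.41π²/1.7² - 11.19 ≈ -2.96
  n=2: λ₂ = 9.64π²/1.7² - 11.19 ≈ 21.731
  n=3: λ₃ = 21.69π²/1.7² - 11.19 ≈ 62.883
Since 2.41π²/1.7² ≈ 8.23 < 11.19, λ₁ < 0.
The n=1 mode grows fastest (−λₙ is largest for n=1) → dominates.
Asymptotic: φ ~ c₁ sin(πx/1.7) e^{2.96t} (exponential growth at rate −λ₁ ≈ 2.96).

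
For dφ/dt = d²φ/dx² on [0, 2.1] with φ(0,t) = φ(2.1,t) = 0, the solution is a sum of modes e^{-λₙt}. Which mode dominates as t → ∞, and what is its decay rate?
Eigenvalues: λₙ = n²π²/2.1².
First three modes:
  n=1: λ₁ = π²/2.1² ≈ 2.238
  n=2: λ₂ = 4π²/2.1² ≈ 8.952 (4× faster decay)
  n=3: λ₃ = 9π²/2.1² ≈ 20.142 (9× faster decay)
As t → ∞, higher modes decay exponentially faster. The n=1 mode dominates: φ ~ c₁ sin(πx/2.1) e^{-λ₁t}.
Decay rate: λ₁ = π²/2.1² ≈ 2.238.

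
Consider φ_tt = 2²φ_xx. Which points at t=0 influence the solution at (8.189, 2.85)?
Domain of dependence: [2.489, 13.889]. Signals travel at speed 2, so data within |x - 8.189| ≤ 2·2.85 = 5.7 can reach the point.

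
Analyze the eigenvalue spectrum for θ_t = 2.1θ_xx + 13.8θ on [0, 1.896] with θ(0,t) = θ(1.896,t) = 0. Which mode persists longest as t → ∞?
Eigenvalues: λₙ = 2.1n²π²/1.896² - 13.8.
First three modes:
  n=1: λ₁ = 2.1π²/1.896² - 13.8 ≈ -8.034
  n=2: λ₂ = 8.4π²/1.896² - 13.8 ≈ 9.262
  n=3: λ₃ = 18.9π²/1.896² - 13.8 ≈ 38.09
Since 2.1π²/1.896² ≈ 5.766 < 13.8, λ₁ < 0.
The n=1 mode grows fastest (−λₙ is largest for n=1) → dominates.
Asymptotic: θ ~ c₁ sin(πx/1.896) e^{8.034t} (exponential growth at rate −λ₁ ≈ 8.034).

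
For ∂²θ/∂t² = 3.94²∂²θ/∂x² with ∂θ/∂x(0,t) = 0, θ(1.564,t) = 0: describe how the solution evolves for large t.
θ oscillates (no decay). Energy is conserved; the solution oscillates indefinitely as standing waves.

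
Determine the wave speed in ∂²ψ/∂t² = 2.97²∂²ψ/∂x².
Speed = 2.97. Information travels along characteristics x = x₀ ± 2.97t.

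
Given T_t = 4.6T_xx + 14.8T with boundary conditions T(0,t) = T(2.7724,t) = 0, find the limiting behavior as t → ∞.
T grows unboundedly. Reaction dominates diffusion (r=14.8 > κπ²/L²≈5.91); solution grows exponentially.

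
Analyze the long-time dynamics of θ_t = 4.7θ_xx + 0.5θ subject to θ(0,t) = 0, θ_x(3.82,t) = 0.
Long-time behavior: θ → 0. Diffusion dominates reaction (r=0.5 < κπ²/(4L²)≈0.79); solution decays.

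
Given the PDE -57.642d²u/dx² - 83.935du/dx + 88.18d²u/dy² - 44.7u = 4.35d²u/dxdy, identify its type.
Rewriting in standard form: -57.642d²u/dx² - 4.35d²u/dxdy + 88.18d²u/dy² - 83.935du/dx - 44.7u = 0. The second-order coefficients are A = -57.642, B = -4.35, C = 88.18. Since B² - 4AC = 20350.40874 > 0, this is a hyperbolic PDE.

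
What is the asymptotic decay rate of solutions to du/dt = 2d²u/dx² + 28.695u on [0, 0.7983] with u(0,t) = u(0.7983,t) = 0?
Eigenvalues: λₙ = 2n²π²/0.7983² - 28.695.
First three modes:
  n=1: λ₁ = 2π²/0.7983² - 28.695 ≈ 2.279
  n=2: λ₂ = 8π²/0.7983² - 28.695 ≈ 95.201
  n=3: λ₃ = 18π²/0.7983² - 28.695 ≈ 250.071
Since 2π²/0.7983² ≈ 30.974 > 28.695, all λₙ > 0.
The n=1 mode decays slowest → dominates as t → ∞.
Asymptotic: u ~ c₁ sin(πx/0.7983) e^{-λ₁t} with decay rate λ₁ ≈ 2.279.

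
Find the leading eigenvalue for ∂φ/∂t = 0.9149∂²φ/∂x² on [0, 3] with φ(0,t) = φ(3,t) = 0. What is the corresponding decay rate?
Eigenvalues: λₙ = 0.9149n²π²/3².
First three modes:
  n=1: λ₁ = 0.9149π²/3² ≈ 1.003
  n=2: λ₂ = 3.6596π²/3² ≈ 4.013 (4× faster decay)
  n=3: λ₃ = 8.2341π²/3² ≈ 9.03 (9× faster decay)
As t → ∞, higher modes decay exponentially faster. The n=1 mode dominates: φ ~ c₁ sin(πx/3) e^{-λ₁t}.
Decay rate: λ₁ = 0.9149π²/3² ≈ 1.003.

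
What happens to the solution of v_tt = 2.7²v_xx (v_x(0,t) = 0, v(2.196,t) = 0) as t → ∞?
v oscillates (no decay). Energy is conserved; the solution oscillates indefinitely as standing waves.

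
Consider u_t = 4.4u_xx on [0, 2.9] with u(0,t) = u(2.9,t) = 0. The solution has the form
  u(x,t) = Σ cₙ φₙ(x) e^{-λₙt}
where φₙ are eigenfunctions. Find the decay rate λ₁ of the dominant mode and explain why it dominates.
Eigenvalues: λₙ = 4.4n²π²/2.9².
First three modes:
  n=1: λ₁ = 4.4π²/2.9² ≈ 5.164
  n=2: λ₂ = 17.6π²/2.9² ≈ 20.655 (4× faster decay)
  n=3: λ₃ = 39.6π²/2.9² ≈ 46.473 (9× faster decay)
As t → ∞, higher modes decay exponentially faster. The n=1 mode dominates: u ~ c₁ sin(πx/2.9) e^{-λ₁t}.
Decay rate: λ₁ = 4.4π²/2.9² ≈ 5.164.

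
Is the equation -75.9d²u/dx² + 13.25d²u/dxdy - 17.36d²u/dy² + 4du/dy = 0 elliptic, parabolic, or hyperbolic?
Computing B² - 4AC with A = -75.9, B = 13.25, C = -17.36: discriminant = -5094.9335 (negative). Answer: elliptic.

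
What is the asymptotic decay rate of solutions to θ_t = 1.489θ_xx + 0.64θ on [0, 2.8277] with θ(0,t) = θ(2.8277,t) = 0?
Eigenvalues: λₙ = 1.489n²π²/2.8277² - 0.64.
First three modes:
  n=1: λ₁ = 1.489π²/2.8277² - 0.64 ≈ 1.198
  n=2: λ₂ = 5.956π²/2.8277² - 0.64 ≈ 6.712
  n=3: λ₃ = 13.401π²/2.8277² - 0.64 ≈ 15.901
Since 1.489π²/2.8277² ≈ 1.838 > 0.64, all λₙ > 0.
The n=1 mode decays slowest → dominates as t → ∞.
Asymptotic: θ ~ c₁ sin(πx/2.8277) e^{-λ₁t} with decay rate λ₁ ≈ 1.198.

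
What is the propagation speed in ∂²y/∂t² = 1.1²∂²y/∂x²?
Speed = 1.1. Information travels along characteristics x = x₀ ± 1.1t.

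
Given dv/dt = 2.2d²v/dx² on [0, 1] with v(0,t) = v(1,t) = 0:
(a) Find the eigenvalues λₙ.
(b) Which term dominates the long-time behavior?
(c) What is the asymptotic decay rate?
Eigenvalues: λₙ = 2.2n²π².
First three modes:
  n=1: λ₁ = 2.2π² ≈ 21.713
  n=2: λ₂ = 8.8π² ≈ 86.853 (4× faster decay)
  n=3: λ₃ = 19.8π² ≈ 195.418 (9× faster decay)
As t → ∞, higher modes decay exponentially faster. The n=1 mode dominates: v ~ c₁ sin(πx) e^{-λ₁t}.
Decay rate: λ₁ = 2.2π² ≈ 21.713.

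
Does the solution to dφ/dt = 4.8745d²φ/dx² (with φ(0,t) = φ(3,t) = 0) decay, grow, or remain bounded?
φ → 0. Heat diffuses out through both boundaries.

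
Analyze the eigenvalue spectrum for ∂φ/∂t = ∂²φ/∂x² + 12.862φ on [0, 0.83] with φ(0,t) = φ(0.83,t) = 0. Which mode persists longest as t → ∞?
Eigenvalues: λₙ = n²π²/0.83² - 12.862.
First three modes:
  n=1: λ₁ = π²/0.83² - 12.862 ≈ 1.465
  n=2: λ₂ = 4π²/0.83² - 12.862 ≈ 44.444
  n=3: λ₃ = 9π²/0.83² - 12.862 ≈ 116.078
Since π²/0.83² ≈ 14.327 > 12.862, all λₙ > 0.
The n=1 mode decays slowest → dominates as t → ∞.
Asymptotic: φ ~ c₁ sin(πx/0.83) e^{-λ₁t} with decay rate λ₁ ≈ 1.465.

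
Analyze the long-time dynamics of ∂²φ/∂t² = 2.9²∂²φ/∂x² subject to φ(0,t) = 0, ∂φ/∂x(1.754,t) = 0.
Long-time behavior: φ oscillates (no decay). Energy is conserved; the solution oscillates indefinitely as standing waves.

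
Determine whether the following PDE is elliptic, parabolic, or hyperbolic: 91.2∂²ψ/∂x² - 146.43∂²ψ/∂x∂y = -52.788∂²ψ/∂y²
Rewriting in standard form: 91.2∂²ψ/∂x² - 146.43∂²ψ/∂x∂y + 52.788∂²ψ/∂y² = 0. Coefficients: A = 91.2, B = -146.43, C = 52.788. B² - 4AC = 2184.6825, which is positive, so the equation is hyperbolic.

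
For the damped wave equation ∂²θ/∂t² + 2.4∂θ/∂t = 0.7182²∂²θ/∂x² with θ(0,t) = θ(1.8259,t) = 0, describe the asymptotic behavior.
θ → 0. Damping (γ=2.4) dissipates energy; oscillations decay exponentially.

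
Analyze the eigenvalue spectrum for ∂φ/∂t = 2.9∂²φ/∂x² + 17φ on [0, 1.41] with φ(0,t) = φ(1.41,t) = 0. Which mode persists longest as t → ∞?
Eigenvalues: λₙ = 2.9n²π²/1.41² - 17.
First three modes:
  n=1: λ₁ = 2.9π²/1.41² - 17 ≈ -2.603
  n=2: λ₂ = 11.6π²/1.41² - 17 ≈ 40.586
  n=3: λ₃ = 26.1π²/1.41² - 17 ≈ 112.569
Since 2.9π²/1.41² ≈ 14.397 < 17, λ₁ < 0.
The n=1 mode grows fastest (−λₙ is largest for n=1) → dominates.
Asymptotic: φ ~ c₁ sin(πx/1.41) e^{2.603t} (exponential growth at rate −λ₁ ≈ 2.603).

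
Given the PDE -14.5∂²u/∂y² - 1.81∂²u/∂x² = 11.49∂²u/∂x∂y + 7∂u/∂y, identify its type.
Rewriting in standard form: -1.81∂²u/∂x² - 11.49∂²u/∂x∂y - 14.5∂²u/∂y² - 7∂u/∂y = 0. The second-order coefficients are A = -1.81, B = -11.49, C = -14.5. Since B² - 4AC = 27.0401 > 0, this is a hyperbolic PDE.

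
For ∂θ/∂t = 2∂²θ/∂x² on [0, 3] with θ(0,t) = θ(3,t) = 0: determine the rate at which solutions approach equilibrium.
Eigenvalues: λₙ = 2n²π²/3².
First three modes:
  n=1: λ₁ = 2π²/3² ≈ 2.193
  n=2: λ₂ = 8π²/3² ≈ 8.773 (4× faster decay)
  n=3: λ₃ = 18π²/3² ≈ 19.739 (9× faster decay)
As t → ∞, higher modes decay exponentially faster. The n=1 mode dominates: θ ~ c₁ sin(πx/3) e^{-λ₁t}.
Decay rate: λ₁ = 2π²/3² ≈ 2.193.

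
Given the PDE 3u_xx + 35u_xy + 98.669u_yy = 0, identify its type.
The second-order coefficients are A = 3, B = 35, C = 98.669. Since B² - 4AC = 40.972 > 0, this is a hyperbolic PDE.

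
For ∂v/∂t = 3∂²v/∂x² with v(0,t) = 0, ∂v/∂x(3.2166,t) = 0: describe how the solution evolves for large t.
v → 0. Heat escapes through the Dirichlet boundary.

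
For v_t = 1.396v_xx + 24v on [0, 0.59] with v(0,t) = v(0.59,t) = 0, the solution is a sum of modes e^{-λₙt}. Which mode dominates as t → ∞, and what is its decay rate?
Eigenvalues: λₙ = 1.396n²π²/0.59² - 24.
First three modes:
  n=1: λ₁ = 1.396π²/0.59² - 24 ≈ 15.58
  n=2: λ₂ = 5.584π²/0.59² - 24 ≈ 134.322
  n=3: λ₃ = 12.564π²/0.59² - 24 ≈ 332.224
Since 1.396π²/0.59² ≈ 39.58 > 24, all λₙ > 0.
The n=1 mode decays slowest → dominates as t → ∞.
Asymptotic: v ~ c₁ sin(πx/0.59) e^{-λ₁t} with decay rate λ₁ ≈ 15.58.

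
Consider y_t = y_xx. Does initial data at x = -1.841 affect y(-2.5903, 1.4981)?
Yes, for any finite x. The heat equation has infinite propagation speed, so all initial data affects all points at any t > 0.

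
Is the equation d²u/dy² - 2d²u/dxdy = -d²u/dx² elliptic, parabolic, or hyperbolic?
Rewriting in standard form: d²u/dx² - 2d²u/dxdy + d²u/dy² = 0. Computing B² - 4AC with A = 1, B = -2, C = 1: discriminant = 0 (zero). Answer: parabolic.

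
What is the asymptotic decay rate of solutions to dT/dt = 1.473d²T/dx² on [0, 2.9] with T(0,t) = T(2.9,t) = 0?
Eigenvalues: λₙ = 1.473n²π²/2.9².
First three modes:
  n=1: λ₁ = 1.473π²/2.9² ≈ 1.729
  n=2: λ₂ = 5.892π²/2.9² ≈ 6.915 (4× faster decay)
  n=3: λ₃ = 13.257π²/2.9² ≈ 15.558 (9× faster decay)
As t → ∞, higher modes decay exponentially faster. The n=1 mode dominates: T ~ c₁ sin(πx/2.9) e^{-λ₁t}.
Decay rate: λ₁ = 1.473π²/2.9² ≈ 1.729.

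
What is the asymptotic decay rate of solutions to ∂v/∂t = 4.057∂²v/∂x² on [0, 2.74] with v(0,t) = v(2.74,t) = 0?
Eigenvalues: λₙ = 4.057n²π²/2.74².
First three modes:
  n=1: λ₁ = 4.057π²/2.74² ≈ 5.333
  n=2: λ₂ = 16.228π²/2.74² ≈ 21.334 (4× faster decay)
  n=3: λ₃ = 36.513π²/2.74² ≈ 48.001 (9× faster decay)
As t → ∞, higher modes decay exponentially faster. The n=1 mode dominates: v ~ c₁ sin(πx/2.74) e^{-λ₁t}.
Decay rate: λ₁ = 4.057π²/2.74² ≈ 5.333.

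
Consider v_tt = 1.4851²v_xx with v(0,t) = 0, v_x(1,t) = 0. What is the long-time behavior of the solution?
As t → ∞, v oscillates (no decay). Energy is conserved; the solution oscillates indefinitely as standing waves.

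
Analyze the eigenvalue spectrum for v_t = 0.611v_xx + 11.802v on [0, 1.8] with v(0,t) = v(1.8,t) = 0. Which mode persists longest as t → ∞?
Eigenvalues: λₙ = 0.611n²π²/1.8² - 11.802.
First three modes:
  n=1: λ₁ = 0.611π²/1.8² - 11.802 ≈ -9.941
  n=2: λ₂ = 2.444π²/1.8² - 11.802 ≈ -4.357
  n=3: λ₃ = 5.499π²/1.8² - 11.802 ≈ 4.949
Since 0.611π²/1.8² ≈ 1.861 < 11.802, λ₁ < 0.
The n=1 mode grows fastest (−λₙ is largest for n=1) → dominates.
Asymptotic: v ~ c₁ sin(πx/1.8) e^{9.941t} (exponential growth at rate −λ₁ ≈ 9.941).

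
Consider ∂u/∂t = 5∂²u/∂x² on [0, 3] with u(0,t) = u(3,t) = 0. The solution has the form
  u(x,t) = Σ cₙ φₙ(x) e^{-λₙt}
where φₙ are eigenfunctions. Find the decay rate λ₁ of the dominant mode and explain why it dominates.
Eigenvalues: λₙ = 5n²π²/3².
First three modes:
  n=1: λ₁ = 5π²/3² ≈ 5.483
  n=2: λ₂ = 20π²/3² ≈ 21.932 (4× faster decay)
  n=3: λ₃ = 45π²/3² ≈ 49.348 (9× faster decay)
As t → ∞, higher modes decay exponentially faster. The n=1 mode dominates: u ~ c₁ sin(πx/3) e^{-λ₁t}.
Decay rate: λ₁ = 5π²/3² ≈ 5.483.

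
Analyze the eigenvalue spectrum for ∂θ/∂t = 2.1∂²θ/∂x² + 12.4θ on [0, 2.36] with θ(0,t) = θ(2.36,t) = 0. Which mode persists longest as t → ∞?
Eigenvalues: λₙ = 2.1n²π²/2.36² - 12.4.
First three modes:
  n=1: λ₁ = 2.1π²/2.36² - 12.4 ≈ -8.679
  n=2: λ₂ = 8.4π²/2.36² - 12.4 ≈ 2.485
  n=3: λ₃ = 18.9π²/2.36² - 12.4 ≈ 21.092
Since 2.1π²/2.36² ≈ 3.721 < 12.4, λ₁ < 0.
The n=1 mode grows fastest (−λₙ is largest for n=1) → dominates.
Asymptotic: θ ~ c₁ sin(πx/2.36) e^{8.679t} (exponential growth at rate −λ₁ ≈ 8.679).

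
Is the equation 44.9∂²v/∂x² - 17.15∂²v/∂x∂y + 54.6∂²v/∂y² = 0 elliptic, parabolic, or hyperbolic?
Computing B² - 4AC with A = 44.9, B = -17.15, C = 54.6: discriminant = -9512.0375 (negative). Answer: elliptic.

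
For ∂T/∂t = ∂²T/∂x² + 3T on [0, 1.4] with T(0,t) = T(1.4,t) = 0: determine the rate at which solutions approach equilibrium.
Eigenvalues: λₙ = n²π²/1.4² - 3.
First three modes:
  n=1: λ₁ = π²/1.4² - 3 ≈ 2.036
  n=2: λ₂ = 4π²/1.4² - 3 ≈ 17.142
  n=3: λ₃ = 9π²/1.4² - 3 ≈ 42.32
Since π²/1.4² ≈ 5.036 > 3, all λₙ > 0.
The n=1 mode decays slowest → dominates as t → ∞.
Asymptotic: T ~ c₁ sin(πx/1.4) e^{-λ₁t} with decay rate λ₁ ≈ 2.036.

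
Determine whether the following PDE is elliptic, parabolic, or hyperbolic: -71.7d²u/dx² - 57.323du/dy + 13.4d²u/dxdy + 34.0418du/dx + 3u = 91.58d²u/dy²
Rewriting in standard form: -71.7d²u/dx² + 13.4d²u/dxdy - 91.58d²u/dy² + 34.0418du/dx - 57.323du/dy + 3u = 0. Coefficients: A = -71.7, B = 13.4, C = -91.58. B² - 4AC = -26085.584, which is negative, so the equation is elliptic.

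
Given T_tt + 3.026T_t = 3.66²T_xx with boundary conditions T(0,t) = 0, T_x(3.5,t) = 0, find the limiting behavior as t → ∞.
T → 0. Damping (γ=3.026) dissipates energy; oscillations decay exponentially.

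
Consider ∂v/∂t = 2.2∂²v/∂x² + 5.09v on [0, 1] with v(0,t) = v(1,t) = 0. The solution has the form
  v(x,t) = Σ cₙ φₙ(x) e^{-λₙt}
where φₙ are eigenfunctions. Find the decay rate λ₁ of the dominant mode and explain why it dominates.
Eigenvalues: λₙ = 2.2n²π²/1² - 5.09.
First three modes:
  n=1: λ₁ = 2.2π² - 5.09 ≈ 16.623
  n=2: λ₂ = 8.8π² - 5.09 ≈ 81.763
  n=3: λ₃ = 19.8π² - 5.09 ≈ 190.328
Since 2.2π² ≈ 21.713 > 5.09, all λₙ > 0.
The n=1 mode decays slowest → dominates as t → ∞.
Asymptotic: v ~ c₁ sin(πx/1) e^{-λ₁t} with decay rate λ₁ ≈ 16.623.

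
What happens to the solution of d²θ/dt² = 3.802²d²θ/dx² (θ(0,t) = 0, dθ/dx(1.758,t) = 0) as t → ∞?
θ oscillates (no decay). Energy is conserved; the solution oscillates indefinitely as standing waves.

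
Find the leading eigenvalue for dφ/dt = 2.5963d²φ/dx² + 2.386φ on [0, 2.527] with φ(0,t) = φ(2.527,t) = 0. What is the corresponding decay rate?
Eigenvalues: λₙ = 2.5963n²π²/2.527² - 2.386.
First three modes:
  n=1: λ₁ = 2.5963π²/2.527² - 2.386 ≈ 1.627
  n=2: λ₂ = 10.3852π²/2.527² - 2.386 ≈ 13.665
  n=3: λ₃ = 23.3667π²/2.527² - 2.386 ≈ 33.729
Since 2.5963π²/2.527² ≈ 4.013 > 2.386, all λₙ > 0.
The n=1 mode decays slowest → dominates as t → ∞.
Asymptotic: φ ~ c₁ sin(πx/2.527) e^{-λ₁t} with decay rate λ₁ ≈ 1.627.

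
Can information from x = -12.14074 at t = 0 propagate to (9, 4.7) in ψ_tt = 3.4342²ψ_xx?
No. The domain of dependence is [-7.14074, 25.14074], and -12.14074 is outside this interval.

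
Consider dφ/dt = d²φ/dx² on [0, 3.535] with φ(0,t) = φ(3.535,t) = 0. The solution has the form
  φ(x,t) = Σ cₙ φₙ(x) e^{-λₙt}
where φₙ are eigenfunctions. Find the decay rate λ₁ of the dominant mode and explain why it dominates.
Eigenvalues: λₙ = n²π²/3.535².
First three modes:
  n=1: λ₁ = π²/3.535² ≈ 0.79
  n=2: λ₂ = 4π²/3.535² ≈ 3.159 (4× faster decay)
  n=3: λ₃ = 9π²/3.535² ≈ 7.108 (9× faster decay)
As t → ∞, higher modes decay exponentially faster. The n=1 mode dominates: φ ~ c₁ sin(πx/3.535) e^{-λ₁t}.
Decay rate: λ₁ = π²/3.535² ≈ 0.79.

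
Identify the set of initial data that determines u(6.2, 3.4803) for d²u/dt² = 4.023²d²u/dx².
Domain of dependence: [-7.8012469, 20.2012469]. Signals travel at speed 4.023, so data within |x - 6.2| ≤ 4.023·3.4803 = 14.0012469 can reach the point.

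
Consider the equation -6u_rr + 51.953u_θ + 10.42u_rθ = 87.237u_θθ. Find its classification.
Rewriting in standard form: -6u_rr + 10.42u_rθ - 87.237u_θθ + 51.953u_θ = 0. Elliptic. (A = -6, B = 10.42, C = -87.237 gives B² - 4AC = -1985.1116.)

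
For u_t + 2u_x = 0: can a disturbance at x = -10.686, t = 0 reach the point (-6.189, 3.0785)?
No. Only data at x = -12.346 affects (-6.189, 3.0785). Advection has one-way propagation along characteristics.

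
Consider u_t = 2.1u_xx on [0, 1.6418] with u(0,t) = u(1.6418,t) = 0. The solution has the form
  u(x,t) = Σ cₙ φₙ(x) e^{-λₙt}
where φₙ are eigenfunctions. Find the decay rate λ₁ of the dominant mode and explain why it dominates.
Eigenvalues: λₙ = 2.1n²π²/1.6418².
First three modes:
  n=1: λ₁ = 2.1π²/1.6418² ≈ 7.689
  n=2: λ₂ = 8.4π²/1.6418² ≈ 30.757 (4× faster decay)
  n=3: λ₃ = 18.9π²/1.6418² ≈ 69.202 (9× faster decay)
As t → ∞, higher modes decay exponentially faster. The n=1 mode dominates: u ~ c₁ sin(πx/1.6418) e^{-λ₁t}.
Decay rate: λ₁ = 2.1π²/1.6418² ≈ 7.689.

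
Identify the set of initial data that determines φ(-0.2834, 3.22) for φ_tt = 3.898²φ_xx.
Domain of dependence: [-12.83496, 12.26816]. Signals travel at speed 3.898, so data within |x - -0.2834| ≤ 3.898·3.22 = 12.55156 can reach the point.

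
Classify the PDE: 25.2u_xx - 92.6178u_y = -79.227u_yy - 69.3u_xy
Rewriting in standard form: 25.2u_xx + 69.3u_xy + 79.227u_yy - 92.6178u_y = 0. A = 25.2, B = 69.3, C = 79.227. Discriminant B² - 4AC = -3183.5916. Since -3183.5916 < 0, elliptic.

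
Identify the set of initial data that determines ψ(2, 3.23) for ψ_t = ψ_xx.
The entire real line. The heat equation has infinite propagation speed: any initial disturbance instantly affects all points (though exponentially small far away).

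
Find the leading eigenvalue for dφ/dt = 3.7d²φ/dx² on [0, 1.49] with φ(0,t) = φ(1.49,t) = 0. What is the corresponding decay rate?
Eigenvalues: λₙ = 3.7n²π²/1.49².
First three modes:
  n=1: λ₁ = 3.7π²/1.49² ≈ 16.449
  n=2: λ₂ = 14.8π²/1.49² ≈ 65.794 (4× faster decay)
  n=3: λ₃ = 33.3π²/1.49² ≈ 148.037 (9× faster decay)
As t → ∞, higher modes decay exponentially faster. The n=1 mode dominates: φ ~ c₁ sin(πx/1.49) e^{-λ₁t}.
Decay rate: λ₁ = 3.7π²/1.49² ≈ 16.449.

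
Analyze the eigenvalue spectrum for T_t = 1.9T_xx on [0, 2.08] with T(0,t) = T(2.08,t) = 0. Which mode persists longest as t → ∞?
Eigenvalues: λₙ = 1.9n²π²/2.08².
First three modes:
  n=1: λ₁ = 1.9π²/2.08² ≈ 4.334
  n=2: λ₂ = 7.6π²/2.08² ≈ 17.338 (4× faster decay)
  n=3: λ₃ = 17.1π²/2.08² ≈ 39.009 (9× faster decay)
As t → ∞, higher modes decay exponentially faster. The n=1 mode dominates: T ~ c₁ sin(πx/2.08) e^{-λ₁t}.
Decay rate: λ₁ = 1.9π²/2.08² ≈ 4.334.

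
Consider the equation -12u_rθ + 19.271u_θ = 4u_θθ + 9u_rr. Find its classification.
Rewriting in standard form: -9u_rr - 12u_rθ - 4u_θθ + 19.271u_θ = 0. Parabolic. (A = -9, B = -12, C = -4 gives B² - 4AC = 0.)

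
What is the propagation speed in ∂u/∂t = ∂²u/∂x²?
Infinite. The heat equation is parabolic, not hyperbolic, so disturbances propagate instantly.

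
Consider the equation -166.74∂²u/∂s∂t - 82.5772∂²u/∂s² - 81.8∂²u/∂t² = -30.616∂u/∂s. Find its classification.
Rewriting in standard form: -82.5772∂²u/∂s² - 166.74∂²u/∂s∂t - 81.8∂²u/∂t² + 30.616∂u/∂s = 0. Hyperbolic. (A = -82.5772, B = -166.74, C = -81.8 gives B² - 4AC = 782.96776.)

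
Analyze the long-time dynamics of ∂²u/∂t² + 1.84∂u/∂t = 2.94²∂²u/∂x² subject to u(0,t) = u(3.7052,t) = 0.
Long-time behavior: u → 0. Damping (γ=1.84) dissipates energy; oscillations decay exponentially.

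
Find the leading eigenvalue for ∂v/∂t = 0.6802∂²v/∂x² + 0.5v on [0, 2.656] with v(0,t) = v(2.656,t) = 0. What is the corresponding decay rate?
Eigenvalues: λₙ = 0.6802n²π²/2.656² - 0.5.
First three modes:
  n=1: λ₁ = 0.6802π²/2.656² - 0.5 ≈ 0.452
  n=2: λ₂ = 2.7208π²/2.656² - 0.5 ≈ 3.307
  n=3: λ₃ = 6.1218π²/2.656² - 0.5 ≈ 8.065
Since 0.6802π²/2.656² ≈ 0.952 > 0.5, all λₙ > 0.
The n=1 mode decays slowest → dominates as t → ∞.
Asymptotic: v ~ c₁ sin(πx/2.656) e^{-λ₁t} with decay rate λ₁ ≈ 0.452.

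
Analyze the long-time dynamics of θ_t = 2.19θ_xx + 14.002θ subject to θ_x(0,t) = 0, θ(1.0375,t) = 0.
Long-time behavior: θ grows unboundedly. Reaction dominates diffusion (r=14.002 > κπ²/(4L²)≈5.02); solution grows exponentially.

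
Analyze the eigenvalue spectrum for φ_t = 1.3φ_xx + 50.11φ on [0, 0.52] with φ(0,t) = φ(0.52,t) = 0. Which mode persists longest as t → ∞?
Eigenvalues: λₙ = 1.3n²π²/0.52² - 50.11.
First three modes:
  n=1: λ₁ = 1.3π²/0.52² - 50.11 ≈ -2.66
  n=2: λ₂ = 5.2π²/0.52² - 50.11 ≈ 139.69
  n=3: λ₃ = 11.7π²/0.52² - 50.11 ≈ 376.94
Since 1.3π²/0.52² ≈ 47.45 < 50.11, λ₁ < 0.
The n=1 mode grows fastest (−λₙ is largest for n=1) → dominates.
Asymptotic: φ ~ c₁ sin(πx/0.52) e^{2.66t} (exponential growth at rate −λ₁ ≈ 2.66).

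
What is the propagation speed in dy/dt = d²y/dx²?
Infinite. The heat equation is parabolic, not hyperbolic, so disturbances propagate instantly.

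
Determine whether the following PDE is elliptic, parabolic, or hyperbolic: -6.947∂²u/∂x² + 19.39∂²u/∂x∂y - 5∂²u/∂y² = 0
Coefficients: A = -6.947, B = 19.39, C = -5. B² - 4AC = 237.0321, which is positive, so the equation is hyperbolic.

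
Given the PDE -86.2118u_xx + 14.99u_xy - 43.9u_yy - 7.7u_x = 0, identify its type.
The second-order coefficients are A = -86.2118, B = 14.99, C = -43.9. Since B² - 4AC = -14914.09198 < 0, this is an elliptic PDE.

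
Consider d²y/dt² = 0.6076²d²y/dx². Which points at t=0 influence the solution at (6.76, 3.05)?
Domain of dependence: [4.90682, 8.61318]. Signals travel at speed 0.6076, so data within |x - 6.76| ≤ 0.6076·3.05 = 1.85318 can reach the point.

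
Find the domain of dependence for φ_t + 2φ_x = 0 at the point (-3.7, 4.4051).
A single point: x = -12.5102. The characteristic through (-3.7, 4.4051) is x - 2t = const, so x = -3.7 - 2·4.4051 = -12.5102.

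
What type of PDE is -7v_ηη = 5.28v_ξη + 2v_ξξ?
Rewriting in standard form: -2v_ξξ - 5.28v_ξη - 7v_ηη = 0. With A = -2, B = -5.28, C = -7, the discriminant is -28.1216. This is an elliptic PDE.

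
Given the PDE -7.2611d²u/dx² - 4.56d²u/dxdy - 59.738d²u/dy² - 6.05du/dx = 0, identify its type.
The second-order coefficients are A = -7.2611, B = -4.56, C = -59.738. Since B² - 4AC = -1714.2607672 < 0, this is an elliptic PDE.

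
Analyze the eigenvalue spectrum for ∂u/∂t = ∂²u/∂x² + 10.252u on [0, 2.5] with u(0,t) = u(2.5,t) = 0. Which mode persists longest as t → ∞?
Eigenvalues: λₙ = n²π²/2.5² - 10.252.
First three modes:
  n=1: λ₁ = π²/2.5² - 10.252 ≈ -8.673
  n=2: λ₂ = 4π²/2.5² - 10.252 ≈ -3.935
  n=3: λ₃ = 9π²/2.5² - 10.252 ≈ 3.96
Since π²/2.5² ≈ 1.579 < 10.252, λ₁ < 0.
The n=1 mode grows fastest (−λₙ is largest for n=1) → dominates.
Asymptotic: u ~ c₁ sin(πx/2.5) e^{8.673t} (exponential growth at rate −λ₁ ≈ 8.673).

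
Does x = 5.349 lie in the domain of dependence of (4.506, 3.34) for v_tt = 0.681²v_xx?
Yes. The domain of dependence is [2.23146, 6.78054], and 5.349 ∈ [2.23146, 6.78054].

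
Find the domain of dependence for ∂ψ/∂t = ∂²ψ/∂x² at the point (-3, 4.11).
The entire real line. The heat equation has infinite propagation speed: any initial disturbance instantly affects all points (though exponentially small far away).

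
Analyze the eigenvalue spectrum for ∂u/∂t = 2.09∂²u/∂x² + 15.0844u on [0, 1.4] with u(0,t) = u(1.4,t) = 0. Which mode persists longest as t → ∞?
Eigenvalues: λₙ = 2.09n²π²/1.4² - 15.0844.
First three modes:
  n=1: λ₁ = 2.09π²/1.4² - 15.0844 ≈ -4.56
  n=2: λ₂ = 8.36π²/1.4² - 15.0844 ≈ 27.012
  n=3: λ₃ = 18.81π²/1.4² - 15.0844 ≈ 79.634
Since 2.09π²/1.4² ≈ 10.524 < 15.0844, λ₁ < 0.
The n=1 mode grows fastest (−λₙ is largest for n=1) → dominates.
Asymptotic: u ~ c₁ sin(πx/1.4) e^{4.56t} (exponential growth at rate −λ₁ ≈ 4.56).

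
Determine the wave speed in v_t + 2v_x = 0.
Speed = 2. Information travels along x - 2t = const (rightward).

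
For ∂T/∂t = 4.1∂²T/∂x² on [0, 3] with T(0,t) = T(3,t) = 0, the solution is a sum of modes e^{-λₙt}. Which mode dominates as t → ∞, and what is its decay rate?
Eigenvalues: λₙ = 4.1n²π²/3².
First three modes:
  n=1: λ₁ = 4.1π²/3² ≈ 4.496
  n=2: λ₂ = 16.4π²/3² ≈ 17.985 (4× faster decay)
  n=3: λ₃ = 36.9π²/3² ≈ 40.465 (9× faster decay)
As t → ∞, higher modes decay exponentially faster. The n=1 mode dominates: T ~ c₁ sin(πx/3) e^{-λ₁t}.
Decay rate: λ₁ = 4.1π²/3² ≈ 4.496.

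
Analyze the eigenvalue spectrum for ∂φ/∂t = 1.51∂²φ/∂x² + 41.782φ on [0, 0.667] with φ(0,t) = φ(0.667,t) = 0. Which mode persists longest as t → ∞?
Eigenvalues: λₙ = 1.51n²π²/0.667² - 41.782.
First three modes:
  n=1: λ₁ = 1.51π²/0.667² - 41.782 ≈ -8.284
  n=2: λ₂ = 6.04π²/0.667² - 41.782 ≈ 92.212
  n=3: λ₃ = 13.59π²/0.667² - 41.782 ≈ 259.704
Since 1.51π²/0.667² ≈ 33.498 < 41.782, λ₁ < 0.
The n=1 mode grows fastest (−λₙ is largest for n=1) → dominates.
Asymptotic: φ ~ c₁ sin(πx/0.667) e^{8.284t} (exponential growth at rate −λ₁ ≈ 8.284).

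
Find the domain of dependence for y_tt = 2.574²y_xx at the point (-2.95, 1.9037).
Domain of dependence: [-7.8501238, 1.9501238]. Signals travel at speed 2.574, so data within |x - -2.95| ≤ 2.574·1.9037 = 4.9001238 can reach the point.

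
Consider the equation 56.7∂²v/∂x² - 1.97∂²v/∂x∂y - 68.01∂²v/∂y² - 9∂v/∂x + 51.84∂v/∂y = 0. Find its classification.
Hyperbolic. (A = 56.7, B = -1.97, C = -68.01 gives B² - 4AC = 15428.5489.)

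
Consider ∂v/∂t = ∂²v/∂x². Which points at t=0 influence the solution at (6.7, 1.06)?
The entire real line. The heat equation has infinite propagation speed: any initial disturbance instantly affects all points (though exponentially small far away).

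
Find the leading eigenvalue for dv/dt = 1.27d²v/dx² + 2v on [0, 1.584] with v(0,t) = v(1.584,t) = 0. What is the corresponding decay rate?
Eigenvalues: λₙ = 1.27n²π²/1.584² - 2.
First three modes:
  n=1: λ₁ = 1.27π²/1.584² - 2 ≈ 2.996
  n=2: λ₂ = 5.08π²/1.584² - 2 ≈ 17.983
  n=3: λ₃ = 11.43π²/1.584² - 2 ≈ 42.961
Since 1.27π²/1.584² ≈ 4.996 > 2, all λₙ > 0.
The n=1 mode decays slowest → dominates as t → ∞.
Asymptotic: v ~ c₁ sin(πx/1.584) e^{-λ₁t} with decay rate λ₁ ≈ 2.996.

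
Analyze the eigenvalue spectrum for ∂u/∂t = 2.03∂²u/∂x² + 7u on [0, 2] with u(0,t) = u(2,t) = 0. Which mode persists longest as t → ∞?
Eigenvalues: λₙ = 2.03n²π²/2² - 7.
First three modes:
  n=1: λ₁ = 2.03π²/2² - 7 ≈ -1.991
  n=2: λ₂ = 8.12π²/2² - 7 ≈ 13.035
  n=3: λ₃ = 18.27π²/2² - 7 ≈ 38.079
Since 2.03π²/2² ≈ 5.009 < 7, λ₁ < 0.
The n=1 mode grows fastest (−λₙ is largest for n=1) → dominates.
Asymptotic: u ~ c₁ sin(πx/2) e^{1.991t} (exponential growth at rate −λ₁ ≈ 1.991).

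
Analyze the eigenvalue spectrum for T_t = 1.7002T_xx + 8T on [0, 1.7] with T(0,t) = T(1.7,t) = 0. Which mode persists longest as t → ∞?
Eigenvalues: λₙ = 1.7002n²π²/1.7² - 8.
First three modes:
  n=1: λ₁ = 1.7002π²/1.7² - 8 ≈ -2.194
  n=2: λ₂ = 6.8008π²/1.7² - 8 ≈ 15.225
  n=3: λ₃ = 15.3018π²/1.7² - 8 ≈ 44.257
Since 1.7002π²/1.7² ≈ 5.806 < 8, λ₁ < 0.
The n=1 mode grows fastest (−λₙ is largest for n=1) → dominates.
Asymptotic: T ~ c₁ sin(πx/1.7) e^{2.194t} (exponential growth at rate −λ₁ ≈ 2.194).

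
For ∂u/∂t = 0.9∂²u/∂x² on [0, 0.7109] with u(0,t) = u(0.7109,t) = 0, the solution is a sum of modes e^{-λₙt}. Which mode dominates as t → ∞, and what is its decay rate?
Eigenvalues: λₙ = 0.9n²π²/0.7109².
First three modes:
  n=1: λ₁ = 0.9π²/0.7109² ≈ 17.576
  n=2: λ₂ = 3.6π²/0.7109² ≈ 70.305 (4× faster decay)
  n=3: λ₃ = 8.1π²/0.7109² ≈ 158.186 (9× faster decay)
As t → ∞, higher modes decay exponentially faster. The n=1 mode dominates: u ~ c₁ sin(πx/0.7109) e^{-λ₁t}.
Decay rate: λ₁ = 0.9π²/0.7109² ≈ 17.576.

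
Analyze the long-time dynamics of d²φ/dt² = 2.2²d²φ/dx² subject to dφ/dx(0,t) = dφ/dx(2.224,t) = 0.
Long-time behavior: φ oscillates about a mean that drifts linearly in t (generically unbounded; no decay). There is no damping, so the nonconstant modes persist as standing waves (energy conserved, no decay). But with Neumann conditions at both ends the constant mode has eigenvalue 0: the spatial mean M(t) of φ satisfies M'' = 0, so M(t) = M(0) + M'(0)·t. Unless the initial velocity has zero mean (∫φ_t(x,0)dx = 0), the solution grows linearly in t (unbounded, though not exponentially); if it does have zero mean, the solution stays bounded and simply oscillates.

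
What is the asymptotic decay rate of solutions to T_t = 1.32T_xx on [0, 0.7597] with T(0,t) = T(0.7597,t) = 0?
Eigenvalues: λₙ = 1.32n²π²/0.7597².
First three modes:
  n=1: λ₁ = 1.32π²/0.7597² ≈ 22.573
  n=2: λ₂ = 5.28π²/0.7597² ≈ 90.292 (4× faster decay)
  n=3: λ₃ = 11.88π²/0.7597² ≈ 203.157 (9× faster decay)
As t → ∞, higher modes decay exponentially faster. The n=1 mode dominates: T ~ c₁ sin(πx/0.7597) e^{-λ₁t}.
Decay rate: λ₁ = 1.32π²/0.7597² ≈ 22.573.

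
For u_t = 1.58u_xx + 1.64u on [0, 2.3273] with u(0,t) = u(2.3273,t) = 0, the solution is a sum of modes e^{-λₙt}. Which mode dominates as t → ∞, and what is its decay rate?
Eigenvalues: λₙ = 1.58n²π²/2.3273² - 1.64.
First three modes:
  n=1: λ₁ = 1.58π²/2.3273² - 1.64 ≈ 1.239
  n=2: λ₂ = 6.32π²/2.3273² - 1.64 ≈ 9.876
  n=3: λ₃ = 14.22π²/2.3273² - 1.64 ≈ 24.272
Since 1.58π²/2.3273² ≈ 2.879 > 1.64, all λₙ > 0.
The n=1 mode decays slowest → dominates as t → ∞.
Asymptotic: u ~ c₁ sin(πx/2.3273) e^{-λ₁t} with decay rate λ₁ ≈ 1.239.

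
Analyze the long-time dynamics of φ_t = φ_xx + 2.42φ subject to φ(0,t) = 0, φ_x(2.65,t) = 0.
Long-time behavior: φ grows unboundedly. Reaction dominates diffusion (r=2.42 > κπ²/(4L²)≈0.35); solution grows exponentially.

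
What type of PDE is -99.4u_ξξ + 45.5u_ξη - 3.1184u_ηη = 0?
With A = -99.4, B = 45.5, C = -3.1184, the discriminant is 830.37416. This is a hyperbolic PDE.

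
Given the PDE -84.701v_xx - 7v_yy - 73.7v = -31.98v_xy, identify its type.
Rewriting in standard form: -84.701v_xx + 31.98v_xy - 7v_yy - 73.7v = 0. The second-order coefficients are A = -84.701, B = 31.98, C = -7. Since B² - 4AC = -1348.9076 < 0, this is an elliptic PDE.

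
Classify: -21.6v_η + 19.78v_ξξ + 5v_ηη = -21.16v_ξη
Rewriting in standard form: 19.78v_ξξ + 21.16v_ξη + 5v_ηη - 21.6v_η = 0. Hyperbolic (discriminant = 52.1456).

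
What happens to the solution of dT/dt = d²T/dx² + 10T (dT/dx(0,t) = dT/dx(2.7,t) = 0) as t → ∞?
T grows unboundedly. With Neumann BCs the constant mode has diffusion eigenvalue 0, so any r > 0 makes it grow like e^(10t); solution grows exponentially.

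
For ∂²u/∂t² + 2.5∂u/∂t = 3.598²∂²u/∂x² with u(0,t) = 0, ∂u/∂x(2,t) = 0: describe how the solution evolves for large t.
u → 0. Damping (γ=2.5) dissipates energy; oscillations decay exponentially.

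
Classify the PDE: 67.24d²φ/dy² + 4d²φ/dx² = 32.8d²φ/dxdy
Rewriting in standard form: 4d²φ/dx² - 32.8d²φ/dxdy + 67.24d²φ/dy² = 0. A = 4, B = -32.8, C = 67.24. Discriminant B² - 4AC = 0. Since 0 = 0, parabolic.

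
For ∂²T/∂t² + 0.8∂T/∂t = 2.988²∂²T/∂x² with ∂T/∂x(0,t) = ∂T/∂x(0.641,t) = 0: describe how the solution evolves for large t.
T → constant (steady state). Damping (γ=0.8) dissipates the nonconstant modes; with Neumann BCs the spatial average obeys M''+γM'=0 and tends to a finite limit.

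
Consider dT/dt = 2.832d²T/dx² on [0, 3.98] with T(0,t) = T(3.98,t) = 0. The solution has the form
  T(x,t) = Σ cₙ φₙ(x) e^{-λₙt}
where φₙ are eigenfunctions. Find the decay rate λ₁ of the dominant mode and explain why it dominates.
Eigenvalues: λₙ = 2.832n²π²/3.98².
First three modes:
  n=1: λ₁ = 2.832π²/3.98² ≈ 1.765
  n=2: λ₂ = 11.328π²/3.98² ≈ 7.058 (4× faster decay)
  n=3: λ₃ = 25.488π²/3.98² ≈ 15.881 (9× faster decay)
As t → ∞, higher modes decay exponentially faster. The n=1 mode dominates: T ~ c₁ sin(πx/3.98) e^{-λ₁t}.
Decay rate: λ₁ = 2.832π²/3.98² ≈ 1.765.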